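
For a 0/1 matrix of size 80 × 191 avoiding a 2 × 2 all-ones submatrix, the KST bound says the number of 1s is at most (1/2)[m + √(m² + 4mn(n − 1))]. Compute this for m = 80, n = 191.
z(80, 191; 2, 2) ≤ (1/2)[80 + √(80² + 4·80·191·190)] = (1/2)[80 + √11619200] = 1744.3474

Kővári–Sós–Turán: let r_1, ..., r_80 be the row sums and z = Σ r_i the total number of 1s. Each pair of columns can share at most one row with both entries 1 (else a 2×2 all-ones block appears), so Σ_i C(r_i, 2) ≤ C(191, 2) = 18145. By convexity Σ_i C(r_i, 2) ≥ 80·C(z/80, 2) = z(z − 80)/(2·80), giving z² − 80z − 80·191·190 ≤ 0 and hence z ≤ (1/2)[80 + √(6400 + 4·2903200)] = (1/2)[80 + √11619200] ≈ (1/2)(80 + 3408.6948) = 1744.3474.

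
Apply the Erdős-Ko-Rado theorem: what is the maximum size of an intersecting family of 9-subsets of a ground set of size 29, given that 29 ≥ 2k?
max |F| = C(28, 8) = 3108105

The Erdős-Ko-Rado theorem states: for n ≥ 2k, an intersecting family of k-subsets of an n-element set has size at most C(n − 1, k − 1), with equality for 'star' families {A ⊆ [n] : |A| = k, i ∈ A} (fix an element i). For n = 29, k = 9: C(28, 8) = 3108105.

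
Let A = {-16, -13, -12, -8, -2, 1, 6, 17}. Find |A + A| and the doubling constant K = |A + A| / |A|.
K = |A + A| / |A| = 31/8

Enumerate A + A = {a + b : a, b ∈ A}. With |A| = 8, there are |A|^2 = 64 ordered sum pairs; collecting distinct values, A + A = {-32, -29, -28, -26, -25, -24, -21, -20, -18, -16, -15, -14, -12, -11, -10, -7, -6, -4, -2, -1, 1, 2, 4, 5, 7, 9, 12, 15, 18, 23, 34}, so |A + A| = 31. Thus K = 31/8. For comparison, the minimum possible |A + A| over all 8-element sets is 2·8 − 1 = 15 (so min K = 15/8), attained only by arithmetic progressions.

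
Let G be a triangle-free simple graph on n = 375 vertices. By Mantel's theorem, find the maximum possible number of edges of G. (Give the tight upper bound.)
ex(375, K_3) = ⌊375^2/4⌋ = 35156

Mantel (1907): a triangle-free graph on n vertices has at most ⌊n^2/4⌋ edges, with equality for the complete bipartite graph K_{⌊n/2⌋, ⌈n/2⌉}. For n = 375: ⌊375^2/4⌋ = ⌊140625/4⌋ = 35156. The extremal graph is K_{187, 188}, which has 187·188 = 35156 edges.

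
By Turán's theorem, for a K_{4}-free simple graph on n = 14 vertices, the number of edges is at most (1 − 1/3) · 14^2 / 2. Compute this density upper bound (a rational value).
Turán density bound = (2/3) · 14^2/2 = 196/3 ≈ 65.3333

Turán's theorem: ex(n, K_{r+1}) is achieved by the complete r-partite Turán graph T(n, r) with parts as balanced as possible, and is at most (1 − 1/r) · n^2/2. For r = 3, n = 14: the density bound is (2/3) · 196/2 = 196/3 ≈ 65.3333. The integer-valued extremum is e(T(14, 3)) = 65, which is strictly less than the density bound 196/3 since 3 ∤ 14 (the parts of T(14, 3) cannot all be equal).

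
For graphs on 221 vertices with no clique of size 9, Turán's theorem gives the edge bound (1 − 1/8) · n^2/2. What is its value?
Turán density bound = (7/8) · 221^2/2 = 341887/16 ≈ 21367.9375

Turán's theorem: ex(n, K_{r+1}) is achieved by the complete r-partite Turán graph T(n, r) with parts as balanced as possible, and is at most (1 − 1/r) · n^2/2. For r = 8, n = 221: the density bound is (7/8) · 48841/2 = 341887/16 ≈ 21367.9375. The integer-valued extremum is e(T(221, 8)) = 21367, which is strictly less than the density bound 341887/16 since 8 ∤ 221 (the parts of T(221, 8) cannot all be equal).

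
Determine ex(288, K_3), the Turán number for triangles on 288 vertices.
ex(288, K_3) = ⌊288^2/4⌋ = 20736

Mantel (1907): a triangle-free graph on n vertices has at most ⌊n^2/4⌋ edges, with equality for the complete bipartite graph K_{⌊n/2⌋, ⌈n/2⌉}. For n = 288: ⌊288^2/4⌋ = ⌊82944/4⌋ = 20736. The extremal graph is K_{144, 144}, which has 144·144 = 20736 edges.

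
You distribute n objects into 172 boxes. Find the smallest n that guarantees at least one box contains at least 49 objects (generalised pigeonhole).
n = (49 − 1)·172 + 1 = 8257

By the generalised pigeonhole principle, to guarantee some box contains ≥ r objects we need more than (r − 1) · k objects total. Threshold: n = (r − 1) · k + 1. With r = 49 and k = 172: n = 48 · 172 + 1 = 8256 + 1 = 8257. For n = 8256 = 48 · 172, we can put exactly 48 objects in every box, avoiding 49 in any single one — so 8257 is tight.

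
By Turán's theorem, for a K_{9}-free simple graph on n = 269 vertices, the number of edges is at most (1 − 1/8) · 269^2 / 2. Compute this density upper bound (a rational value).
Turán density bound = (7/8) · 269^2/2 = 506527/16 ≈ 31657.9375

Turán's theorem: ex(n, K_{r+1}) is achieved by the complete r-partite Turán graph T(n, r) with parts as balanced as possible, and is at most (1 − 1/r) · n^2/2. For r = 8, n = 269: the density bound is (7/8) · 72361/2 = 506527/16 ≈ 31657.9375. The integer-valued extremum is e(T(269, 8)) = 31657, which is strictly less than the density bound 506527/16 since 8 ∤ 269 (the parts of T(269, 8) cannot all be equal).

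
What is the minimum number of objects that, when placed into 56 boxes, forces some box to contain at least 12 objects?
n = (12 − 1)·56 + 1 = 617

By the generalised pigeonhole principle, to guarantee some box contains ≥ r objects we need more than (r − 1) · k objects total. Threshold: n = (r − 1) · k + 1. With r = 12 and k = 56: n = 11 · 56 + 1 = 616 + 1 = 617. For n = 616 = 11 · 56, we can put exactly 11 objects in every box, avoiding 12 in any single one — so 617 is tight.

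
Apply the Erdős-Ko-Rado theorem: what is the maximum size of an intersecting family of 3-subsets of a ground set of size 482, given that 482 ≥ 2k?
max |F| = C(481, 2) = 115440

Erdős-Ko-Rado (1961): when n ≥ 2k, max |F| = C(n−1, k−1). The bound is attained by the star {A : i ∈ A} for any fixed i ∈ [n]. Here C(482−1, 3−1) = C(481, 2) = 115440.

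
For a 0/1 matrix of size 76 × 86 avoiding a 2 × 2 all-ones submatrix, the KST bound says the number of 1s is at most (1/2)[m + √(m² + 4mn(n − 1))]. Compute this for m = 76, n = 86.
z(76, 86; 2, 2) ≤ (1/2)[76 + √(76² + 4·76·86·85)] = (1/2)[76 + √2228016] = 784.327

Kővári–Sós–Turán: let r_1, ..., r_76 be the row sums and z = Σ r_i the total number of 1s. Each pair of columns can share at most one row with both entries 1 (else a 2×2 all-ones block appears), so Σ_i C(r_i, 2) ≤ C(86, 2) = 3655. By convexity Σ_i C(r_i, 2) ≥ 76·C(z/76, 2) = z(z − 76)/(2·76), giving z² − 76z − 76·86·85 ≤ 0 and hence z ≤ (1/2)[76 + √(5776 + 4·555560)] = (1/2)[76 + √2228016] ≈ (1/2)(76 + 1492.654) = 784.327.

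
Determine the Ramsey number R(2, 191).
R(2, 191) = 191

R(2, k) = k for all k ≥ 2: in a 2-colouring of K_k, either some edge is red (a red K_2) or all edges are blue (a blue K_k). And K_{190} coloured all-blue has no blue K_191, so R(2, 191) > 190. Hence R(2, 191) = 191.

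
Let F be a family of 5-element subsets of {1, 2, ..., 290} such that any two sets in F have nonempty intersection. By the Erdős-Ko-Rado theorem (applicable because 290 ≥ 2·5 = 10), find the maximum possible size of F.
max |F| = C(289, 4) = 284660376

The Erdős-Ko-Rado theorem states: for n ≥ 2k, an intersecting family of k-subsets of an n-element set has size at most C(n − 1, k − 1), with equality for 'star' families {A ⊆ [n] : |A| = k, i ∈ A} (fix an element i). For n = 290, k = 5: C(289, 4) = 284660376.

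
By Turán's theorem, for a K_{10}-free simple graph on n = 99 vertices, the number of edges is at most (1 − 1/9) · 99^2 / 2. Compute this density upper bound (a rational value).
Turán density bound = (8/9) · 99^2/2 = 4356

Turán's theorem: ex(n, K_{r+1}) is achieved by the complete r-partite Turán graph T(n, r) with parts as balanced as possible, and is at most (1 − 1/r) · n^2/2. For r = 9, n = 99: the density bound is (8/9) · 9801/2 = 4356. Since 9 ∣ 99, the Turán graph T(99, 9) has parts of equal size 11, and its edge count e(T(99, 9)) = 4356 attains the density bound exactly.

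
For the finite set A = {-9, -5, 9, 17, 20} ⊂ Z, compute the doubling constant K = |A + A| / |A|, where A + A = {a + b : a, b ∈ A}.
K = |A + A| / |A| = 15/5 = 3

Enumerate A + A = {a + b : a, b ∈ A}. With |A| = 5, there are |A|^2 = 25 ordered sum pairs; collecting distinct values, A + A = {-18, -14, -10, 0, 4, 8, 11, 12, 15, 18, 26, 29, 34, 37, 40}, so |A + A| = 15. Thus K = 15/5 = 3. For comparison, the minimum possible |A + A| over all 5-element sets is 2·5 − 1 = 9 (so min K = 9/5), attained only by arithmetic progressions.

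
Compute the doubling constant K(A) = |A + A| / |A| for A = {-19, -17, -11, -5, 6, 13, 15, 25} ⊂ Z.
K = |A + A| / |A| = 33/8

Enumerate A + A = {a + b : a, b ∈ A}. With |A| = 8, there are |A|^2 = 64 ordered sum pairs; collecting distinct values, A + A = {-38, -36, -34, -30, -28, -24, -22, -16, -13, -11, -10, -6, -5, -4, -2, 1, 2, 4, 6, 8, 10, 12, 14, 19, 20, 21, 26, 28, 30, 31, 38, 40, 50}, so |A + A| = 33. Thus K = 33/8. For comparison, the minimum possible |A + A| over all 8-element sets is 2·8 − 1 = 15 (so min K = 15/8), attained only by arithmetic progressions.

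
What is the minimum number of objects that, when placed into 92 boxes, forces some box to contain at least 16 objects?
n = (16 − 1)·92 + 1 = 1381

By the generalised pigeonhole principle, to guarantee some box contains ≥ r objects we need more than (r − 1) · k objects total. Threshold: n = (r − 1) · k + 1. With r = 16 and k = 92: n = 15 · 92 + 1 = 1380 + 1 = 1381. For n = 1380 = 15 · 92, we can put exactly 15 objects in every box, avoiding 16 in any single one — so 1381 is tight.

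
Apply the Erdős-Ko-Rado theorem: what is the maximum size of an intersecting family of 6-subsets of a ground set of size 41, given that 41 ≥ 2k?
max |F| = C(40, 5) = 658008

The Erdős-Ko-Rado theorem states: for n ≥ 2k, an intersecting family of k-subsets of an n-element set has size at most C(n − 1, k − 1), with equality for 'star' families {A ⊆ [n] : |A| = k, i ∈ A} (fix an element i). For n = 41, k = 6: C(40, 5) = 658008.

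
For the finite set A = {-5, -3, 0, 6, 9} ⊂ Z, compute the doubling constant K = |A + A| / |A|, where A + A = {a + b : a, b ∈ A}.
K = |A + A| / |A| = 14/5

Enumerate A + A = {a + b : a, b ∈ A}. With |A| = 5, there are |A|^2 = 25 ordered sum pairs; collecting distinct values, A + A = {-10, -8, -6, -5, -3, 0, 1, 3, 4, 6, 9, 12, 15, 18}, so |A + A| = 14. Thus K = 14/5. For comparison, the minimum possible |A + A| over all 5-element sets is 2·5 − 1 = 9 (so min K = 9/5), attained only by arithmetic progressions.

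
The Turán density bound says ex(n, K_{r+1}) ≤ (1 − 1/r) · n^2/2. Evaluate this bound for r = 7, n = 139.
Turán density bound = (6/7) · 139^2/2 = 57963/7 ≈ 8280.4286

Turán's theorem: ex(n, K_{r+1}) is achieved by the complete r-partite Turán graph T(n, r) with parts as balanced as possible, and is at most (1 − 1/r) · n^2/2. For r = 7, n = 139: the density bound is (6/7) · 19321/2 = 57963/7 ≈ 8280.4286. The integer-valued extremum is e(T(139, 7)) = 8280, which is strictly less than the density bound 57963/7 since 7 ∤ 139 (the parts of T(139, 7) cannot all be equal).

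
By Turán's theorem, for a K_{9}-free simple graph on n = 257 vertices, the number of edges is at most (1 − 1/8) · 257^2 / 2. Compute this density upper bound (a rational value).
Turán density bound = (7/8) · 257^2/2 = 462343/16 ≈ 28896.4375

Turán's theorem: ex(n, K_{r+1}) is achieved by the complete r-partite Turán graph T(n, r) with parts as balanced as possible, and is at most (1 − 1/r) · n^2/2. For r = 8, n = 257: the density bound is (7/8) · 66049/2 = 462343/16 ≈ 28896.4375. The integer-valued extremum is e(T(257, 8)) = 28896, which is strictly less than the density bound 462343/16 since 8 ∤ 257 (the parts of T(257, 8) cannot all be equal).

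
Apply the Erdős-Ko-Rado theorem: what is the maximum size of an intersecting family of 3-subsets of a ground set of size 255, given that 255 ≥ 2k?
max |F| = C(254, 2) = 32131

The Erdős-Ko-Rado theorem states: for n ≥ 2k, an intersecting family of k-subsets of an n-element set has size at most C(n − 1, k − 1), with equality for 'star' families {A ⊆ [n] : |A| = k, i ∈ A} (fix an element i). For n = 255, k = 3: C(254, 2) = 32131.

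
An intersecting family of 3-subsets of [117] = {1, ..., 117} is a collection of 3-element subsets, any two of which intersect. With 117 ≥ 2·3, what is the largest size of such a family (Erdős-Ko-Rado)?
max |F| = C(116, 2) = 6670

The Erdős-Ko-Rado theorem states: for n ≥ 2k, an intersecting family of k-subsets of an n-element set has size at most C(n − 1, k − 1), with equality for 'star' families {A ⊆ [n] : |A| = k, i ∈ A} (fix an element i). For n = 117, k = 3: C(116, 2) = 6670.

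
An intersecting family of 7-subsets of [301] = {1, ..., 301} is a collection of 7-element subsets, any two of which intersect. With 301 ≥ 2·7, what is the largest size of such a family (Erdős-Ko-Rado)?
max |F| = C(300, 6) = 962822846700

The Erdős-Ko-Rado theorem states: for n ≥ 2k, an intersecting family of k-subsets of an n-element set has size at most C(n − 1, k − 1), with equality for 'star' families {A ⊆ [n] : |A| = k, i ∈ A} (fix an element i). For n = 301, k = 7: C(300, 6) = 962822846700.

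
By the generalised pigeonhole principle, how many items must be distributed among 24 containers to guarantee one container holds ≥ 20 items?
n = (20 − 1)·24 + 1 = 457

By the generalised pigeonhole principle, to guarantee some box contains ≥ r objects we need more than (r − 1) · k objects total. Threshold: n = (r − 1) · k + 1. With r = 20 and k = 24: n = 19 · 24 + 1 = 456 + 1 = 457. For n = 456 = 19 · 24, we can put exactly 19 objects in every box, avoiding 20 in any single one — so 457 is tight.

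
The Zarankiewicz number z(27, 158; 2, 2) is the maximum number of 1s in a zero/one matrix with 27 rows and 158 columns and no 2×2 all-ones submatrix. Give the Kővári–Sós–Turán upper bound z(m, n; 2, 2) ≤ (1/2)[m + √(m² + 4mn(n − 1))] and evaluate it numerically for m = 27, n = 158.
z(27, 158; 2, 2) ≤ (1/2)[27 + √(27² + 4·27·158·157)] = (1/2)[27 + √2679777] = 832.0012

Kővári–Sós–Turán: let r_1, ..., r_27 be the row sums and z = Σ r_i the total number of 1s. Each pair of columns can share at most one row with both entries 1 (else a 2×2 all-ones block appears), so Σ_i C(r_i, 2) ≤ C(158, 2) = 12403. By convexity Σ_i C(r_i, 2) ≥ 27·C(z/27, 2) = z(z − 27)/(2·27), giving z² − 27z − 27·158·157 ≤ 0 and hence z ≤ (1/2)[27 + √(729 + 4·669762)] = (1/2)[27 + √2679777] ≈ (1/2)(27 + 1637.0024) = 832.0012.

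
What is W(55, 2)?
W(55, 2) = 55 + 1 = 56

A 2-term AP is any pair of integers, so a monochromatic 2-AP exists iff some colour is used at least twice. With 55 colours, the colouring i ↦ i on {1, ..., 55} uses each colour once, avoiding any monochromatic pair, so W(55, 2) > 55. For {1, ..., 56}, pigeonhole forces two integers of the same colour, which form a monochromatic 2-AP. Hence W(55, 2) = 56.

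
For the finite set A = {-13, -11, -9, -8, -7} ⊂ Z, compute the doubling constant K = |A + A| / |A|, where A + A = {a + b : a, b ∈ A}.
K = |A + A| / |A| = 11/5

Enumerate A + A = {a + b : a, b ∈ A}. With |A| = 5, there are |A|^2 = 25 ordered sum pairs; collecting distinct values, A + A = {-26, -24, -22, -21, -20, -19, -18, -17, -16, -15, -14}, so |A + A| = 11. Thus K = 11/5. For comparison, the minimum possible |A + A| over all 5-element sets is 2·5 − 1 = 9 (so min K = 9/5), attained only by arithmetic progressions.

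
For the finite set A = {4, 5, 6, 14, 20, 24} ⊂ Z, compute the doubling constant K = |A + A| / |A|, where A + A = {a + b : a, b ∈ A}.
K = |A + A| / |A| = 19/6

Enumerate A + A = {a + b : a, b ∈ A}. With |A| = 6, there are |A|^2 = 36 ordered sum pairs; collecting distinct values, A + A = {8, 9, 10, 11, 12, 18, 19, 20, 24, 25, 26, 28, 29, 30, 34, 38, 40, 44, 48}, so |A + A| = 19. Thus K = 19/6. For comparison, the minimum possible |A + A| over all 6-element sets is 2·6 − 1 = 11 (so min K = 11/6), attained only by arithmetic progressions.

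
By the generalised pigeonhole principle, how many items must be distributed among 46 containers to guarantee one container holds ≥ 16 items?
n = (16 − 1)·46 + 1 = 691

By the generalised pigeonhole principle, to guarantee some box contains ≥ r objects we need more than (r − 1) · k objects total. Threshold: n = (r − 1) · k + 1. With r = 16 and k = 46: n = 15 · 46 + 1 = 690 + 1 = 691. For n = 690 = 15 · 46, we can put exactly 15 objects in every box, avoiding 16 in any single one — so 691 is tight.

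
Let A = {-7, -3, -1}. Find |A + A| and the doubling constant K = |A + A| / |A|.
K = |A + A| / |A| = 6/3 = 2

Enumerate A + A = {a + b : a, b ∈ A}. With |A| = 3, there are |A|^2 = 9 ordered sum pairs; collecting distinct values, A + A = {-14, -10, -8, -6, -4, -2}, so |A + A| = 6. Thus K = 6/3 = 2. For comparison, the minimum possible |A + A| over all 3-element sets is 2·3 − 1 = 5 (so min K = 5/3), attained only by arithmetic progressions.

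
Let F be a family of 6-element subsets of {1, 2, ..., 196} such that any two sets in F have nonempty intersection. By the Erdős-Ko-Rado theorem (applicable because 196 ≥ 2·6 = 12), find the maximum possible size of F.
max |F| = C(195, 5) = 2231243664

Erdős-Ko-Rado (1961): when n ≥ 2k, max |F| = C(n−1, k−1). The bound is attained by the star {A : i ∈ A} for any fixed i ∈ [n]. Here C(196−1, 6−1) = C(195, 5) = 2231243664.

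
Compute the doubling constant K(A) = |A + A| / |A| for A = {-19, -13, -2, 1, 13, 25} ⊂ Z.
K = |A + A| / |A| = 20/6 = 10/3

Enumerate A + A = {a + b : a, b ∈ A}. With |A| = 6, there are |A|^2 = 36 ordered sum pairs; collecting distinct values, A + A = {-38, -32, -26, -21, -18, -15, -12, -6, -4, -1, 0, 2, 6, 11, 12, 14, 23, 26, 38, 50}, so |A + A| = 20. Thus K = 20/6 = 10/3. For comparison, the minimum possible |A + A| over all 6-element sets is 2·6 − 1 = 11 (so min K = 11/6), attained only by arithmetic progressions.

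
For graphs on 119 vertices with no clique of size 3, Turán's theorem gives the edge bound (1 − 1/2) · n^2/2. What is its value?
Turán density bound = (1/2) · 119^2/2 = 14161/4 ≈ 3540.25

Turán's theorem: ex(n, K_{r+1}) is achieved by the complete r-partite Turán graph T(n, r) with parts as balanced as possible, and is at most (1 − 1/r) · n^2/2. For r = 2, n = 119: the density bound is (1/2) · 14161/2 = 14161/4 ≈ 3540.25. The integer-valued extremum is e(T(119, 2)) = 3540, which is strictly less than the density bound 14161/4 since 2 ∤ 119 (the parts of T(119, 2) cannot all be equal).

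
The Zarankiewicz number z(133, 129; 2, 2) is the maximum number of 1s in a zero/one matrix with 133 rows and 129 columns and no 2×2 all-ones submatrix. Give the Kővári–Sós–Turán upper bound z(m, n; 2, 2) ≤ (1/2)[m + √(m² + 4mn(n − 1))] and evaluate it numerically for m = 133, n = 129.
z(133, 129; 2, 2) ≤ (1/2)[133 + √(133² + 4·133·129·128)] = (1/2)[133 + √8802073] = 1549.9144

Kővári–Sós–Turán: let r_1, ..., r_133 be the row sums and z = Σ r_i the total number of 1s. Each pair of columns can share at most one row with both entries 1 (else a 2×2 all-ones block appears), so Σ_i C(r_i, 2) ≤ C(129, 2) = 8256. By convexity Σ_i C(r_i, 2) ≥ 133·C(z/133, 2) = z(z − 133)/(2·133), giving z² − 133z − 133·129·128 ≤ 0 and hence z ≤ (1/2)[133 + √(17689 + 4·2196096)] = (1/2)[133 + √8802073] ≈ (1/2)(133 + 2966.8288) = 1549.9144.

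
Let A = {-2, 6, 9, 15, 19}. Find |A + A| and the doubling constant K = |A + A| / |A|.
K = |A + A| / |A| = 15/5 = 3

Enumerate A + A = {a + b : a, b ∈ A}. With |A| = 5, there are |A|^2 = 25 ordered sum pairs; collecting distinct values, A + A = {-4, 4, 7, 12, 13, 15, 17, 18, 21, 24, 25, 28, 30, 34, 38}, so |A + A| = 15. Thus K = 15/5 = 3. For comparison, the minimum possible |A + A| over all 5-element sets is 2·5 − 1 = 9 (so min K = 9/5), attained only by arithmetic progressions.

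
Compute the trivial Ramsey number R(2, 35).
R(2, 35) = 35

R(2, k) = k for all k ≥ 2: in a 2-colouring of K_k, either some edge is red (a red K_2) or all edges are blue (a blue K_k). And K_{34} coloured all-blue has no blue K_35, so R(2, 35) > 34. Hence R(2, 35) = 35.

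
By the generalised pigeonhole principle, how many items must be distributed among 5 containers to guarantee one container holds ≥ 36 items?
n = (36 − 1)·5 + 1 = 176

By the generalised pigeonhole principle, to guarantee some box contains ≥ r objects we need more than (r − 1) · k objects total. Threshold: n = (r − 1) · k + 1. With r = 36 and k = 5: n = 35 · 5 + 1 = 175 + 1 = 176. For n = 175 = 35 · 5, we can put exactly 35 objects in every box, avoiding 36 in any single one — so 176 is tight.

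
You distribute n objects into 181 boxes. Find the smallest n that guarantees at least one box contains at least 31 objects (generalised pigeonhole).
n = (31 − 1)·181 + 1 = 5431

By the generalised pigeonhole principle, to guarantee some box contains ≥ r objects we need more than (r − 1) · k objects total. Threshold: n = (r − 1) · k + 1. With r = 31 and k = 181: n = 30 · 181 + 1 = 5430 + 1 = 5431. For n = 5430 = 30 · 181, we can put exactly 30 objects in every box, avoiding 31 in any single one — so 5431 is tight.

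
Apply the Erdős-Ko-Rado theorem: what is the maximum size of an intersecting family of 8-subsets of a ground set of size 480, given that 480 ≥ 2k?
max |F| = C(479, 7) = 1098477832960695

Erdős-Ko-Rado (1961): when n ≥ 2k, max |F| = C(n−1, k−1). The bound is attained by the star {A : i ∈ A} for any fixed i ∈ [n]. Here C(480−1, 8−1) = C(479, 7) = 1098477832960695.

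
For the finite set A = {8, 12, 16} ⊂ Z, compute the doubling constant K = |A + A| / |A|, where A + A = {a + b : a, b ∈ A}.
K = |A + A| / |A| = 5/3

Enumerate A + A = {a + b : a, b ∈ A}. With |A| = 3, there are |A|^2 = 9 ordered sum pairs; collecting distinct values, A + A = {16, 20, 24, 28, 32}, so |A + A| = 5. Thus K = 5/3. Here |A + A| = 2|A| − 1 = 5, the minimum possible — so K = 5/3 is minimal, which holds iff A is an arithmetic progression.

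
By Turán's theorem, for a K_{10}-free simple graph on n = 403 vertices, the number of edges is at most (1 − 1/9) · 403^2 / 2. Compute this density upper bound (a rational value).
Turán density bound = (8/9) · 403^2/2 = 649636/9 ≈ 72181.7778

Turán's theorem: ex(n, K_{r+1}) is achieved by the complete r-partite Turán graph T(n, r) with parts as balanced as possible, and is at most (1 − 1/r) · n^2/2. For r = 9, n = 403: the density bound is (8/9) · 162409/2 = 649636/9 ≈ 72181.7778. The integer-valued extremum is e(T(403, 9)) = 72181, which is strictly less than the density bound 649636/9 since 9 ∤ 403 (the parts of T(403, 9) cannot all be equal).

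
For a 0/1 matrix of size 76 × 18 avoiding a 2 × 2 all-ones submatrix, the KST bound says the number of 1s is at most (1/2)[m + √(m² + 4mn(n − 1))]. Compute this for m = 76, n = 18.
z(76, 18; 2, 2) ≤ (1/2)[76 + √(76² + 4·76·18·17)] = (1/2)[76 + √98800] = 195.1623

Kővári–Sós–Turán: let r_1, ..., r_76 be the row sums and z = Σ r_i the total number of 1s. Each pair of columns can share at most one row with both entries 1 (else a 2×2 all-ones block appears), so Σ_i C(r_i, 2) ≤ C(18, 2) = 153. By convexity Σ_i C(r_i, 2) ≥ 76·C(z/76, 2) = z(z − 76)/(2·76), giving z² − 76z − 76·18·17 ≤ 0 and hence z ≤ (1/2)[76 + √(5776 + 4·23256)] = (1/2)[76 + √98800] ≈ (1/2)(76 + 314.3247) = 195.1623.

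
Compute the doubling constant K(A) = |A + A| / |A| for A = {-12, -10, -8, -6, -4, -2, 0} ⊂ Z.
K = |A + A| / |A| = 13/7

Enumerate A + A = {a + b : a, b ∈ A}. With |A| = 7, there are |A|^2 = 49 ordered sum pairs; collecting distinct values, A + A = {-24, -22, -20, -18, -16, -14, -12, -10, -8, -6, -4, -2, 0}, so |A + A| = 13. Thus K = 13/7. Here |A + A| = 2|A| − 1 = 13, the minimum possible — so K = 13/7 is minimal, which holds iff A is an arithmetic progression.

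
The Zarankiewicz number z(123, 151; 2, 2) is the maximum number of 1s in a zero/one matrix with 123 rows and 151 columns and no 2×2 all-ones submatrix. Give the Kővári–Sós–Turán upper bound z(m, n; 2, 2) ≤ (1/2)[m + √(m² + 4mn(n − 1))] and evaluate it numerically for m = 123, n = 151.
z(123, 151; 2, 2) ≤ (1/2)[123 + √(123² + 4·123·151·150)] = (1/2)[123 + √11158929] = 1731.7492

Kővári–Sós–Turán: let r_1, ..., r_123 be the row sums and z = Σ r_i the total number of 1s. Each pair of columns can share at most one row with both entries 1 (else a 2×2 all-ones block appears), so Σ_i C(r_i, 2) ≤ C(151, 2) = 11325. By convexity Σ_i C(r_i, 2) ≥ 123·C(z/123, 2) = z(z − 123)/(2·123), giving z² − 123z − 123·151·150 ≤ 0 and hence z ≤ (1/2)[123 + √(15129 + 4·2785950)] = (1/2)[123 + √11158929] ≈ (1/2)(123 + 3340.4983) = 1731.7492.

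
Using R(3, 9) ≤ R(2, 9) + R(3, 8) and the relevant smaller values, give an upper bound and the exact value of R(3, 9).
R(3, 9) ≤ R(2, 9) + R(3, 8) = 9 + 28 = 37; exact value R(3, 9) = 36.

The Erdős–Szekeres recurrence R(r, s) ≤ R(r−1, s) + R(r, s−1) applied to (r, s) = (3, 9) gives
  R(3, 9) ≤ R(2, 9) + R(3, 8) = 9 + 28 = 37.
(Recall R(2, k) = k and R is symmetric.) The recurrence is not tight here (it gives 37, but the exact value is R(3, 9) = 36); the tight upper bound requires a sharper argument than the simple recurrence, combined with a lower-bound construction on K_{35}.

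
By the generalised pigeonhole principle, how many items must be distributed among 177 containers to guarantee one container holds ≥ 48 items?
n = (48 − 1)·177 + 1 = 8320

By the generalised pigeonhole principle, to guarantee some box contains ≥ r objects we need more than (r − 1) · k objects total. Threshold: n = (r − 1) · k + 1. With r = 48 and k = 177: n = 47 · 177 + 1 = 8319 + 1 = 8320. For n = 8319 = 47 · 177, we can put exactly 47 objects in every box, avoiding 48 in any single one — so 8320 is tight.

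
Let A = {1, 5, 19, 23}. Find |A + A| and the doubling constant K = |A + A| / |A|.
K = |A + A| / |A| = 9/4

Enumerate A + A = {a + b : a, b ∈ A}. With |A| = 4, there are |A|^2 = 16 ordered sum pairs; collecting distinct values, A + A = {2, 6, 10, 20, 24, 28, 38, 42, 46}, so |A + A| = 9. Thus K = 9/4. For comparison, the minimum possible |A + A| over all 4-element sets is 2·4 − 1 = 7 (so min K = 7/4), attained only by arithmetic progressions.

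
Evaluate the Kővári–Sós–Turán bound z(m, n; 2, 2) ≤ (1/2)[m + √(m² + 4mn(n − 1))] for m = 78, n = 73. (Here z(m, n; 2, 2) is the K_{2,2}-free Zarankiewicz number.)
z(78, 73; 2, 2) ≤ (1/2)[78 + √(78² + 4·78·73·72)] = (1/2)[78 + √1645956] = 680.4741

Kővári–Sós–Turán: let r_1, ..., r_78 be the row sums and z = Σ r_i the total number of 1s. Each pair of columns can share at most one row with both entries 1 (else a 2×2 all-ones block appears), so Σ_i C(r_i, 2) ≤ C(73, 2) = 2628. By convexity Σ_i C(r_i, 2) ≥ 78·C(z/78, 2) = z(z − 78)/(2·78), giving z² − 78z − 78·73·72 ≤ 0 and hence z ≤ (1/2)[78 + √(6084 + 4·409968)] = (1/2)[78 + √1645956] ≈ (1/2)(78 + 1282.9482) = 680.4741.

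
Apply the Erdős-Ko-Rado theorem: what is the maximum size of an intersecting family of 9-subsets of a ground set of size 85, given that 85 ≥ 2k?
max |F| = C(84, 8) = 43595145594

The Erdős-Ko-Rado theorem states: for n ≥ 2k, an intersecting family of k-subsets of an n-element set has size at most C(n − 1, k − 1), with equality for 'star' families {A ⊆ [n] : |A| = k, i ∈ A} (fix an element i). For n = 85, k = 9: C(84, 8) = 43595145594.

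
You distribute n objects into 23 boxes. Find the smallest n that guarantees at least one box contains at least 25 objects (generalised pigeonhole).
n = (25 − 1)·23 + 1 = 553

By the generalised pigeonhole principle, to guarantee some box contains ≥ r objects we need more than (r − 1) · k objects total. Threshold: n = (r − 1) · k + 1. With r = 25 and k = 23: n = 24 · 23 + 1 = 552 + 1 = 553. For n = 552 = 24 · 23, we can put exactly 24 objects in every box, avoiding 25 in any single one — so 553 is tight.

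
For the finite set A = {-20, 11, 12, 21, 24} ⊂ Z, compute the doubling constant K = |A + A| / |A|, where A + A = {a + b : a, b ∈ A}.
K = |A + A| / |A| = 15/5 = 3

Enumerate A + A = {a + b : a, b ∈ A}. With |A| = 5, there are |A|^2 = 25 ordered sum pairs; collecting distinct values, A + A = {-40, -9, -8, 1, 4, 22, 23, 24, 32, 33, 35, 36, 42, 45, 48}, so |A + A| = 15. Thus K = 15/5 = 3. For comparison, the minimum possible |A + A| over all 5-element sets is 2·5 − 1 = 9 (so min K = 9/5), attained only by arithmetic progressions.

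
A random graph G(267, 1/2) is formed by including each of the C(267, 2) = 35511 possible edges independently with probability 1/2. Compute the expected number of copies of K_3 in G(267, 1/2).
E[# K_3] = C(267, 3) · (1/2)^C(3, 2) = 3136805 / 2^3 = 392100.625

For each 3-subset S of vertices (there are C(267, 3) = 3136805 such S), let X_S = 1 if S induces a K_3 (all C(3, 2) = 3 edges present). Then P(X_S = 1) = (1/2)^3 = 1/8. By linearity of expectation, E[# K_3] = C(267, 3) · (1/2)^3 = 3136805 / 8 = 392100.625.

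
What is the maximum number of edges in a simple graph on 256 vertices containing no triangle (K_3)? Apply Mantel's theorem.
ex(256, K_3) = ⌊256^2/4⌋ = 16384

Mantel (1907): a triangle-free graph on n vertices has at most ⌊n^2/4⌋ edges, with equality for the complete bipartite graph K_{⌊n/2⌋, ⌈n/2⌉}. For n = 256: ⌊256^2/4⌋ = ⌊65536/4⌋ = 16384. The extremal graph is K_{128, 128}, which has 128·128 = 16384 edges.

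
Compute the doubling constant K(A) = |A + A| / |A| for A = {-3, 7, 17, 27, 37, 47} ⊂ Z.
K = |A + A| / |A| = 11/6

Enumerate A + A = {a + b : a, b ∈ A}. With |A| = 6, there are |A|^2 = 36 ordered sum pairs; collecting distinct values, A + A = {-6, 4, 14, 24, 34, 44, 54, 64, 74, 84, 94}, so |A + A| = 11. Thus K = 11/6. Here |A + A| = 2|A| − 1 = 11, the minimum possible — so K = 11/6 is minimal, which holds iff A is an arithmetic progression.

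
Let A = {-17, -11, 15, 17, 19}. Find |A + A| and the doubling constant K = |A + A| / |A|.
K = |A + A| / |A| = 14/5

Enumerate A + A = {a + b : a, b ∈ A}. With |A| = 5, there are |A|^2 = 25 ordered sum pairs; collecting distinct values, A + A = {-34, -28, -22, -2, 0, 2, 4, 6, 8, 30, 32, 34, 36, 38}, so |A + A| = 14. Thus K = 14/5. For comparison, the minimum possible |A + A| over all 5-element sets is 2·5 − 1 = 9 (so min K = 9/5), attained only by arithmetic progressions.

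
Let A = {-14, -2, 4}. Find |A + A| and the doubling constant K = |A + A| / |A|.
K = |A + A| / |A| = 6/3 = 2

Enumerate A + A = {a + b : a, b ∈ A}. With |A| = 3, there are |A|^2 = 9 ordered sum pairs; collecting distinct values, A + A = {-28, -16, -10, -4, 2, 8}, so |A + A| = 6. Thus K = 6/3 = 2. For comparison, the minimum possible |A + A| over all 3-element sets is 2·3 − 1 = 5 (so min K = 5/3), attained only by arithmetic progressions.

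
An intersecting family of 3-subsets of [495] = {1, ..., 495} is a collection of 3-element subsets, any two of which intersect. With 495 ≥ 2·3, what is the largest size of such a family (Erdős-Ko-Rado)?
max |F| = C(494, 2) = 121771

Erdős-Ko-Rado (1961): when n ≥ 2k, max |F| = C(n−1, k−1). The bound is attained by the star {A : i ∈ A} for any fixed i ∈ [n]. Here C(495−1, 3−1) = C(494, 2) = 121771.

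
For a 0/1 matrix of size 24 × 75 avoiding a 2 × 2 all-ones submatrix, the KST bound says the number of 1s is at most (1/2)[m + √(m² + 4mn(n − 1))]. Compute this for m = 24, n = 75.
z(24, 75; 2, 2) ≤ (1/2)[24 + √(24² + 4·24·75·74)] = (1/2)[24 + √533376] = 377.163

Kővári–Sós–Turán: let r_1, ..., r_24 be the row sums and z = Σ r_i the total number of 1s. Each pair of columns can share at most one row with both entries 1 (else a 2×2 all-ones block appears), so Σ_i C(r_i, 2) ≤ C(75, 2) = 2775. By convexity Σ_i C(r_i, 2) ≥ 24·C(z/24, 2) = z(z − 24)/(2·24), giving z² − 24z − 24·75·74 ≤ 0 and hence z ≤ (1/2)[24 + √(576 + 4·133200)] = (1/2)[24 + √533376] ≈ (1/2)(24 + 730.326) = 377.163.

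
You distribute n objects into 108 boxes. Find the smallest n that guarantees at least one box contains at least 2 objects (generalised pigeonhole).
n = (2 − 1)·108 + 1 = 109

By the generalised pigeonhole principle, to guarantee some box contains ≥ r objects we need more than (r − 1) · k objects total. Threshold: n = (r − 1) · k + 1. With r = 2 and k = 108: n = 1 · 108 + 1 = 108 + 1 = 109. For n = 108 = 1 · 108, we can put exactly 1 objects in every box, avoiding 2 in any single one — so 109 is tight.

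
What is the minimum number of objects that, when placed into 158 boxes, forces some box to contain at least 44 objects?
n = (44 − 1)·158 + 1 = 6795

By the generalised pigeonhole principle, to guarantee some box contains ≥ r objects we need more than (r − 1) · k objects total. Threshold: n = (r − 1) · k + 1. With r = 44 and k = 158: n = 43 · 158 + 1 = 6794 + 1 = 6795. For n = 6794 = 43 · 158, we can put exactly 43 objects in every box, avoiding 44 in any single one — so 6795 is tight.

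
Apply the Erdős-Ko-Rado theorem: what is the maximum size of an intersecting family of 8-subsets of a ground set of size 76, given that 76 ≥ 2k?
max |F| = C(75, 7) = 1984829850

The Erdős-Ko-Rado theorem states: for n ≥ 2k, an intersecting family of k-subsets of an n-element set has size at most C(n − 1, k − 1), with equality for 'star' families {A ⊆ [n] : |A| = k, i ∈ A} (fix an element i). For n = 76, k = 8: C(75, 7) = 1984829850.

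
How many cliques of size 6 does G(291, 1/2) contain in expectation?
E[# K_6] = C(291, 6) · (1/2)^C(6, 2) = 800749637688 / 2^15 = 100093704711/4096 ≈ 24436939.626709

For each 6-subset S of vertices (there are C(291, 6) = 800749637688 such S), let X_S = 1 if S induces a K_6 (all C(6, 2) = 15 edges present). Then P(X_S = 1) = (1/2)^15 = 1/32768. By linearity of expectation, E[# K_6] = C(291, 6) · (1/2)^15 = 800749637688 / 32768 = 100093704711/4096 ≈ 24436939.626709.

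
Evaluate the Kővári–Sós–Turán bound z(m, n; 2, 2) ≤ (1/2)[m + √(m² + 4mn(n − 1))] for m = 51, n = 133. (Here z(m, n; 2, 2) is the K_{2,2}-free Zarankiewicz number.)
z(51, 133; 2, 2) ≤ (1/2)[51 + √(51² + 4·51·133·132)] = (1/2)[51 + √3584025] = 972.0761

Kővári–Sós–Turán: let r_1, ..., r_51 be the row sums and z = Σ r_i the total number of 1s. Each pair of columns can share at most one row with both entries 1 (else a 2×2 all-ones block appears), so Σ_i C(r_i, 2) ≤ C(133, 2) = 8778. By convexity Σ_i C(r_i, 2) ≥ 51·C(z/51, 2) = z(z − 51)/(2·51), giving z² − 51z − 51·133·132 ≤ 0 and hence z ≤ (1/2)[51 + √(2601 + 4·895356)] = (1/2)[51 + √3584025] ≈ (1/2)(51 + 1893.1521) = 972.0761.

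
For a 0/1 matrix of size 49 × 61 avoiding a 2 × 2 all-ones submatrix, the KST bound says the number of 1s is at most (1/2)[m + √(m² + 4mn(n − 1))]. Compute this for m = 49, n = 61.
z(49, 61; 2, 2) ≤ (1/2)[49 + √(49² + 4·49·61·60)] = (1/2)[49 + √719761] = 448.6936

Kővári–Sós–Turán: let r_1, ..., r_49 be the row sums and z = Σ r_i the total number of 1s. Each pair of columns can share at most one row with both entries 1 (else a 2×2 all-ones block appears), so Σ_i C(r_i, 2) ≤ C(61, 2) = 1830. By convexity Σ_i C(r_i, 2) ≥ 49·C(z/49, 2) = z(z − 49)/(2·49), giving z² − 49z − 49·61·60 ≤ 0 and hence z ≤ (1/2)[49 + √(2401 + 4·179340)] = (1/2)[49 + √719761] ≈ (1/2)(49 + 848.3873) = 448.6936.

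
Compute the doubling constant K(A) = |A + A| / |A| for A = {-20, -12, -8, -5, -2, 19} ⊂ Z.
K = |A + A| / |A| = 20/6 = 10/3

Enumerate A + A = {a + b : a, b ∈ A}. With |A| = 6, there are |A|^2 = 36 ordered sum pairs; collecting distinct values, A + A = {-40, -32, -28, -25, -24, -22, -20, -17, -16, -14, -13, -10, -7, -4, -1, 7, 11, 14, 17, 38}, so |A + A| = 20. Thus K = 20/6 = 10/3. For comparison, the minimum possible |A + A| over all 6-element sets is 2·6 − 1 = 11 (so min K = 11/6), attained only by arithmetic progressions.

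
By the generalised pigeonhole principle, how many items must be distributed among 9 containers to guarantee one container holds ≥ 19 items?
n = (19 − 1)·9 + 1 = 163

By the generalised pigeonhole principle, to guarantee some box contains ≥ r objects we need more than (r − 1) · k objects total. Threshold: n = (r − 1) · k + 1. With r = 19 and k = 9: n = 18 · 9 + 1 = 162 + 1 = 163. For n = 162 = 18 · 9, we can put exactly 18 objects in every box, avoiding 19 in any single one — so 163 is tight.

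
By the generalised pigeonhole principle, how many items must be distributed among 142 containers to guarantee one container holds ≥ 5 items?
n = (5 − 1)·142 + 1 = 569

By the generalised pigeonhole principle, to guarantee some box contains ≥ r objects we need more than (r − 1) · k objects total. Threshold: n = (r − 1) · k + 1. With r = 5 and k = 142: n = 4 · 142 + 1 = 568 + 1 = 569. For n = 568 = 4 · 142, we can put exactly 4 objects in every box, avoiding 5 in any single one — so 569 is tight.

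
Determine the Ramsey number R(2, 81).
R(2, 81) = 81

R(2, k) = k for all k ≥ 2: in a 2-colouring of K_k, either some edge is red (a red K_2) or all edges are blue (a blue K_k). And K_{80} coloured all-blue has no blue K_81, so R(2, 81) > 80. Hence R(2, 81) = 81.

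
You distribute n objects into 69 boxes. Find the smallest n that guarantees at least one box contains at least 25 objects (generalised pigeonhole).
n = (25 − 1)·69 + 1 = 1657

By the generalised pigeonhole principle, to guarantee some box contains ≥ r objects we need more than (r − 1) · k objects total. Threshold: n = (r − 1) · k + 1. With r = 25 and k = 69: n = 24 · 69 + 1 = 1656 + 1 = 1657. For n = 1656 = 24 · 69, we can put exactly 24 objects in every box, avoiding 25 in any single one — so 1657 is tight.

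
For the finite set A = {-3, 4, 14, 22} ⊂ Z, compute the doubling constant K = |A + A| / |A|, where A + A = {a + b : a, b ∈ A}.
K = |A + A| / |A| = 10/4 = 5/2

Enumerate A + A = {a + b : a, b ∈ A}. With |A| = 4, there are |A|^2 = 16 ordered sum pairs; collecting distinct values, A + A = {-6, 1, 8, 11, 18, 19, 26, 28, 36, 44}, so |A + A| = 10. Thus K = 10/4 = 5/2. For comparison, the minimum possible |A + A| over all 4-element sets is 2·4 − 1 = 7 (so min K = 7/4), attained only by arithmetic progressions.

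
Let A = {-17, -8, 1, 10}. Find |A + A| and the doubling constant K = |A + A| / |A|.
K = |A + A| / |A| = 7/4

Enumerate A + A = {a + b : a, b ∈ A}. With |A| = 4, there are |A|^2 = 16 ordered sum pairs; collecting distinct values, A + A = {-34, -25, -16, -7, 2, 11, 20}, so |A + A| = 7. Thus K = 7/4. Here |A + A| = 2|A| − 1 = 7, the minimum possible — so K = 7/4 is minimal, which holds iff A is an arithmetic progression.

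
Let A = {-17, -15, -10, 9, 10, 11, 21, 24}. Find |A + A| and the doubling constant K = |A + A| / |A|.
K = |A + A| / |A| = 34/8 = 17/4

Enumerate A + A = {a + b : a, b ∈ A}. With |A| = 8, there are |A|^2 = 64 ordered sum pairs; collecting distinct values, A + A = {-34, -32, -30, -27, -25, -20, -8, -7, -6, -5, -4, -1, 0, 1, 4, 6, 7, 9, 11, 14, 18, 19, 20, 21, 22, 30, 31, 32, 33, 34, 35, 42, 45, 48}, so |A + A| = 34. Thus K = 34/8 = 17/4. For comparison, the minimum possible |A + A| over all 8-element sets is 2·8 − 1 = 15 (so min K = 15/8), attained only by arithmetic progressions.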